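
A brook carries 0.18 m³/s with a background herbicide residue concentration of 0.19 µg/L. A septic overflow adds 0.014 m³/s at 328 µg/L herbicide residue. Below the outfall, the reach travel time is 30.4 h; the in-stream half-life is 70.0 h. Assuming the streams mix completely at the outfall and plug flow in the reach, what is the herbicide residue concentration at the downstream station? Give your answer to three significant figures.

17.6 µg/L

Mixed concentration C = ΣQC/ΣQ = (0.1800·0.1900 + 0.01400·328.0) / 0.1940 = 4.626/0.1940 = 23.85 µg/L.
Half-life 70.0 h → k = ln 2 / 70.0 = 0.009902 h⁻¹ = 0.2377 d⁻¹.
After decay, C = 23.85 × e^(−kt) = 23.85 × 0.7401 = 17.65 µg/L.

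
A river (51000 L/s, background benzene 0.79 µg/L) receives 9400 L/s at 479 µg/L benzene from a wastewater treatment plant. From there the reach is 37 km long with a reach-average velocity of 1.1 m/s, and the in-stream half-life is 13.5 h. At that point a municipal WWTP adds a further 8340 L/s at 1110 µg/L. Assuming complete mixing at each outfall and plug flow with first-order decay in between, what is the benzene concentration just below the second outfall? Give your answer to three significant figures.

After mixing, C = (51000·0.7900 + 9400·479.0) / 60400 = 4543000/60400 = 75.21 µg/L; combined flow 60400 L/s.
Travel time t = 37·1000 / 1.1 = 33640 s = 9.343 h.
Half-life 13.5 h → k = ln 2 / 13.5 = 0.05134 h⁻¹ = 1.232 d⁻¹.
First-order decay: C = 75.21·exp(−k·t) = 75.21·0.6189 = 46.55 µg/L.
At the second outfall, C = (60400·46.55 + 8340·1110) / (60400 + 8340) = 175.6 µg/L.

176 µg/L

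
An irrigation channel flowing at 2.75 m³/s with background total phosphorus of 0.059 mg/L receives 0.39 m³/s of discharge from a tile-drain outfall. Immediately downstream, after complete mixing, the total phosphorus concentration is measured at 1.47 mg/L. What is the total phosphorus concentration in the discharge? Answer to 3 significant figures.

11.4 mg/L

Mass balance: 2.750·0.05900 + 0.3900·Cₑ = 3.140·1.470
→ Cₑ = (3.140·1.470 − 2.750·0.05900) / 0.3900 = 11.42 mg/L.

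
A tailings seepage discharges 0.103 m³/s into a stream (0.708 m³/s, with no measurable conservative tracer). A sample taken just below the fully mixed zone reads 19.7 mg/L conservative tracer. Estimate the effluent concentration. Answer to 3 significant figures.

155 mg/L

Mass balance: 0.7080·0 + 0.1030·Cₑ = 0.8110·19.70
→ Cₑ = (0.8110·19.70 − 0.7080·0) / 0.1030 = 155.1 mg/L.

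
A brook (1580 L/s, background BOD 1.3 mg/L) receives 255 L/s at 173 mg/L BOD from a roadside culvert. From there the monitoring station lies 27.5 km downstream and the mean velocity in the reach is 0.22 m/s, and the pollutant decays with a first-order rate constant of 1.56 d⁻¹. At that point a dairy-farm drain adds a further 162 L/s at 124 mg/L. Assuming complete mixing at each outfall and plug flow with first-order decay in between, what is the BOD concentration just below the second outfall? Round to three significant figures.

12.5 mg/L

Mixed concentration C = ΣQC/ΣQ = (1580·1.300 + 255.0·173.0) / 1835 = 46170/1835 = 25.16 mg/L; combined flow 1835 L/s.
Travel time t = 27.5·1000 / 0.22 = 125000 s = 34.72 h.
Applying C = C₀e^(−kt): 25.16 × 0.1047 = 2.634 mg/L.
Second outfall: C = (1835·2.634 + 162.0·124.0)/1997 = 12.48 mg/L.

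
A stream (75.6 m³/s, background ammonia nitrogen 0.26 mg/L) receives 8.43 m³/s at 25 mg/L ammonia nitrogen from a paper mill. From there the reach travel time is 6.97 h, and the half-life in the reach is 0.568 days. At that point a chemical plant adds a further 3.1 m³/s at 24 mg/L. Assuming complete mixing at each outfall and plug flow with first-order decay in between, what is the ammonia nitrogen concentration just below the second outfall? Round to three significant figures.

Mass balance: C = (75.60·0.2600 + 8.430·25.00) / 84.03 = 230.4/84.03 = 2.742 mg/L; combined flow 84.03 m³/s.
Half-life 0.568 d → k = ln 2 / 0.568 = 1.220 d⁻¹.
Decay over the reach: 2.742·exp(−kt) = 2.742·0.7016 = 1.924 mg/L.
Second outfall: C = (84.03·1.924 + 3.100·24.00)/87.13 = 2.709 mg/L.

2.71 mg/L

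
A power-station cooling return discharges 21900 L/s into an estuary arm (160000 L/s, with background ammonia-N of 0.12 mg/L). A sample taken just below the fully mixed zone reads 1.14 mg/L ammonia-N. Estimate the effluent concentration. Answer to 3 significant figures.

Mass balance: 160000·0.1200 + 21900·Cₑ = 181900·1.140
→ Cₑ = (181900·1.140 − 160000·0.1200) / 21900 = 8.592 mg/L.

8.59 mg/L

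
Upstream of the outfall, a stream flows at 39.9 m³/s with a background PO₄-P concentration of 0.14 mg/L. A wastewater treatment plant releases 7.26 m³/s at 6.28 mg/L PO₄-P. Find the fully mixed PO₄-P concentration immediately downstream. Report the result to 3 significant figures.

1.09 mg/L

Mass balance: C = (39.90·0.1400 + 7.260·6.280) / 47.16 = 51.18/47.16 = 1.085 mg/L.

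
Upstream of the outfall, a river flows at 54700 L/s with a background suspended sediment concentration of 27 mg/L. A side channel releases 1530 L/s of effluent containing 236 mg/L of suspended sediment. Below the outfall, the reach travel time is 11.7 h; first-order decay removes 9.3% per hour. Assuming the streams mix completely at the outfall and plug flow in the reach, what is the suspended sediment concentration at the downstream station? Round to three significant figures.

10.4 mg/L

Mass balance: C = (54700·27.00 + 1530·236.0) / 56230 = 1838000/56230 = 32.69 mg/L.
9.3%/h lost → k = −ln(1 − 0.093) = 0.09761 h⁻¹.
Applying C = C₀e^(−kt): 32.69 × 0.3192 = 10.43 mg/L.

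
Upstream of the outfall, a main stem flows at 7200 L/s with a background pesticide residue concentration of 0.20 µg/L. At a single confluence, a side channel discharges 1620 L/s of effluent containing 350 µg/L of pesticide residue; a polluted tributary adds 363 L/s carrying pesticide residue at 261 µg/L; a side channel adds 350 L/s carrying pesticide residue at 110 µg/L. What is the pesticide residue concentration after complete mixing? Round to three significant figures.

Conservation of mass: C = (7200·0.2000 + 1620·350.0 + 363.0·261.0 + 350.0·110.0) / 9533 = 701700/9533 = 73.61 µg/L.

73.6 µg/L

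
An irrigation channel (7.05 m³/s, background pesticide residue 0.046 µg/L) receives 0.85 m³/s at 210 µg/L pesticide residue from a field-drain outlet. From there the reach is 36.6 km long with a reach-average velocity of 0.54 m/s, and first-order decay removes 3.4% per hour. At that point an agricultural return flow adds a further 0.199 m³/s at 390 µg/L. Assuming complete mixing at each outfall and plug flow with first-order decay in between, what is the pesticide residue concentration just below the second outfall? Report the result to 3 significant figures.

21.1 µg/L

After mixing, C = (7.050·0.04600 + 0.8500·210.0) / 7.900 = 178.8/7.900 = 22.64 µg/L; combined flow 7.900 m³/s.
Travel time t = 36.6·1000 / 0.54 = 67780 s = 18.83 h.
3.4%/h lost → k = −ln(1 − 0.034) = 0.03459 h⁻¹.
After decay, C = 22.64 × e^(−kt) = 22.64 × 0.5214 = 11.80 µg/L.
Second outfall: C = (7.900·11.80 + 0.1990·390.0)/8.099 = 21.09 µg/L.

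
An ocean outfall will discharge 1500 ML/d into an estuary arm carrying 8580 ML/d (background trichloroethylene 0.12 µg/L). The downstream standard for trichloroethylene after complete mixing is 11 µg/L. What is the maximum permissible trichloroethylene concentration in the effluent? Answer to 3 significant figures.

73.2 µg/L

At the limit, (Qr·Cr + Qe·Cₑ)/(Qr + Qe) = 11:
Cₑ = (10080·11 − 8580·0.1200) / 1500 = 73.23 µg/L.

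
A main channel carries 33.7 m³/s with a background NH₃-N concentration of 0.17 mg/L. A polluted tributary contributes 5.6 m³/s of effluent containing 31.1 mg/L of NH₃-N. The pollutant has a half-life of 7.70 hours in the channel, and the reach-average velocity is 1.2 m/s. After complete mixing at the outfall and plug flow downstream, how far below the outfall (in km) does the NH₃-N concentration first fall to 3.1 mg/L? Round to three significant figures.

18.7 km

Flow-weighted average: C = (33.70·0.1700 + 5.600·31.10) / 39.30 = 179.9/39.30 = 4.577 mg/L.
Half-life 7.70 h → k = ln 2 / 7.70 = 0.09002 h⁻¹ = 2.160 d⁻¹.
Set 4.577·exp(−k·t) = 3.1 → t = ln(4.577/3.1)/k = 15590 s = 4.329 h.
Distance = v·t = 1.2·15590 = 18700 m = 18.70 km.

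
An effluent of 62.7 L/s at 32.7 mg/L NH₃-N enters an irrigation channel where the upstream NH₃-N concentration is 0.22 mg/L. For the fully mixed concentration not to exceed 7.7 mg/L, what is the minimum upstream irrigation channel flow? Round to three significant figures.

Set C_mix = 7.7: (Q·0.2200 + 62.70·32.70) / (Q + 62.70) = 7.7
→ Q = 62.70·(32.70 − 7.7)/(7.7 − 0.2200) = 209.6 L/s.

210 L/s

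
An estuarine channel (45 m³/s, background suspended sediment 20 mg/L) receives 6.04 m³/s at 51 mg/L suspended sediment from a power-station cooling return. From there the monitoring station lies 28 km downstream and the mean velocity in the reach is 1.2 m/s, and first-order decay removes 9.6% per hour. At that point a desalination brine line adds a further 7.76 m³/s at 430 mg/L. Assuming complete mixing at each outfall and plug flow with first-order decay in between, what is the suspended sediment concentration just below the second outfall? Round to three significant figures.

After mixing, C = (45.00·20.00 + 6.040·51.00) / 51.04 = 1208/51.04 = 23.67 mg/L; combined flow 51.04 m³/s.
Travel time t = 28·1000 / 1.2 = 23330 s = 6.481 h.
9.6%/h lost → k = −ln(1 − 0.096) = 0.1009 h⁻¹.
Applying C = C₀e^(−kt): 23.67 × 0.5199 = 12.30 mg/L.
At the second outfall, C = (51.04·12.30 + 7.760·430.0) / (51.04 + 7.760) = 67.43 mg/L.

67.4 mg/L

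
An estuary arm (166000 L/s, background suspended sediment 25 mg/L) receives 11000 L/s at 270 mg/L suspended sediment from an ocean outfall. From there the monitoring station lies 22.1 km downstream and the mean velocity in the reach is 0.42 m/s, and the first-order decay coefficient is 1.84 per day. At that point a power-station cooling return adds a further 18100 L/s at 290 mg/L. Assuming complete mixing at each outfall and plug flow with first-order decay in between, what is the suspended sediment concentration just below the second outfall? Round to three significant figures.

38.8 mg/L

Flow-weighted average: C = (166000·25.00 + 11000·270.0) / 177000 = 7120000/177000 = 40.23 mg/L; combined flow 177000 L/s.
Travel time t = 22.1·1000 / 0.42 = 52620 s = 14.62 h.
Applying C = C₀e^(−kt): 40.23 × 0.3261 = 13.12 mg/L.
At the second outfall, C = (177000·13.12 + 18100·290.0) / (177000 + 18100) = 38.80 mg/L.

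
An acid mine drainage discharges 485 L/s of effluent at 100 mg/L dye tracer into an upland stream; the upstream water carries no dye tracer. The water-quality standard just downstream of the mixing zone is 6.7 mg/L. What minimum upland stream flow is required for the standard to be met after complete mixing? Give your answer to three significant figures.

Set C_mix = 6.7: (Q·0 + 485.0·100.0) / (Q + 485.0) = 6.7
→ Q = 485.0·(100.0 − 6.7)/(6.7 − 0) = 6754 L/s.

6750 L/s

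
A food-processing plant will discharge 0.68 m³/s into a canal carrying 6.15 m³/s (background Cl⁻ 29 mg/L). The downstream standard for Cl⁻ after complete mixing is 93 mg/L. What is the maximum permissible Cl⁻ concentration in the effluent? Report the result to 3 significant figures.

At the limit, (Qr·Cr + Qe·Cₑ)/(Qr + Qe) = 93:
Cₑ = (6.830·93 − 6.150·29.00) / 0.6800 = 671.8 mg/L.

672 mg/L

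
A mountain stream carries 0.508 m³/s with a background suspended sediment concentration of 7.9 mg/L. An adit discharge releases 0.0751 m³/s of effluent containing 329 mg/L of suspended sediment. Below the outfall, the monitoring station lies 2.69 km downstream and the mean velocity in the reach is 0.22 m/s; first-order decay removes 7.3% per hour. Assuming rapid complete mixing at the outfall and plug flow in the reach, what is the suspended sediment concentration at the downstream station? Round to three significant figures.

Mixed concentration C = ΣQC/ΣQ = (0.5080·7.900 + 0.07510·329.0) / 0.5831 = 28.72/0.5831 = 49.26 mg/L.
Travel time t = 2.69·1000 / 0.22 = 12230 s = 3.396 h.
7.3%/h lost → k = −ln(1 − 0.073) = 0.07580 h⁻¹.
Applying C = C₀e^(−kt): 49.26 × 0.7730 = 38.08 mg/L.

38.1 mg/L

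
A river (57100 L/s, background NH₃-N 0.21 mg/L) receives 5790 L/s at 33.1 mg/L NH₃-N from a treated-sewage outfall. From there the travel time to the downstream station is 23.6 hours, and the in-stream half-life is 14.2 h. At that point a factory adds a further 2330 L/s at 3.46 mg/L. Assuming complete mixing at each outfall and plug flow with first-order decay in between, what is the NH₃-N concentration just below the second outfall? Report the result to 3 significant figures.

Mixed concentration C = ΣQC/ΣQ = (57100·0.2100 + 5790·33.10) / 62890 = 203600/62890 = 3.238 mg/L; combined flow 62890 L/s.
Half-life 14.2 h → k = ln 2 / 14.2 = 0.04881 h⁻¹ = 1.172 d⁻¹.
Decay over the reach: 3.238·exp(−kt) = 3.238·0.3160 = 1.023 mg/L.
At the second outfall, C = (62890·1.023 + 2330·3.460) / (62890 + 2330) = 1.110 mg/L.

1.11 mg/L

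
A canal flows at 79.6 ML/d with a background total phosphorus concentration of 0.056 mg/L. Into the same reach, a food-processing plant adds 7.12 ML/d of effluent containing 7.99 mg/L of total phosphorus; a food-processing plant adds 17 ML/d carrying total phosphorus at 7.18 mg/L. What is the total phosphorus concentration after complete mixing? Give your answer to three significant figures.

1.77 mg/L

Mixed concentration C = ΣQC/ΣQ = (79.60·0.05600 + 7.120·7.990 + 17.00·7.180) / 103.7 = 183.4/103.7 = 1.768 mg/L.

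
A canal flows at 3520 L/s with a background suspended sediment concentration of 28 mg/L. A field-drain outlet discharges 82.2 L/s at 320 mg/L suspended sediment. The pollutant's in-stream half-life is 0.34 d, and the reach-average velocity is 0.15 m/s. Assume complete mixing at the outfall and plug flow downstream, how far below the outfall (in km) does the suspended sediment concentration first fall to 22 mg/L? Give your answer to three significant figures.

2.89 km

Mixed concentration C = ΣQC/ΣQ = (3520·28.00 + 82.20·320.0) / 3602 = 124900/3602 = 34.66 mg/L.
Half-life 0.34 d → k = ln 2 / 0.34 = 2.039 d⁻¹.
Set 34.66·exp(−k·t) = 22 → t = ln(34.66/22)/k = 19270 s = 5.352 h.
Distance = v·t = 0.15·19270 = 2890 m = 2.890 km.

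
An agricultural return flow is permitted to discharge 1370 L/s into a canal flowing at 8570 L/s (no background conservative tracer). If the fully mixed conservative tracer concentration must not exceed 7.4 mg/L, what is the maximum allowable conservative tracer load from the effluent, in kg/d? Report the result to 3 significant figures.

6360 kg/d

Mass balance at the limit: 8570·0 + 1370·Cₑ = 9940·7.4 → Cₑ = 53.69 mg/L.
1370 L/s = 1.370 m³/s. Load = 1.370 m³/s × 53.69 g/m³ × 86 400 s/d = 6355 kg/d.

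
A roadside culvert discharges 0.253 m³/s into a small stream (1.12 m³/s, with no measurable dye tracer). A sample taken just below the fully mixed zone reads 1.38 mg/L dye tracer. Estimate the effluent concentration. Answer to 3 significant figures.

Mass balance: 1.120·0 + 0.2530·Cₑ = 1.373·1.380
→ Cₑ = (1.373·1.380 − 1.120·0) / 0.2530 = 7.489 mg/L.

7.49 mg/L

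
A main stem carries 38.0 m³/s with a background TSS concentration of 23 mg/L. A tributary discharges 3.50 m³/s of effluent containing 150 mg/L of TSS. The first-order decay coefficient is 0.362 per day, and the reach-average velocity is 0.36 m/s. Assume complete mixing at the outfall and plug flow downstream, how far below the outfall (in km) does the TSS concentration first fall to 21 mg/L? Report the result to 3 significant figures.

Conservation of mass: C = (38.00·23.00 + 3.500·150.0) / 41.50 = 1399/41.50 = 33.71 mg/L.
Set 33.71·exp(−k·t) = 21 → t = ln(33.71/21)/k = 113000 s = 31.38 h.
Distance = v·t = 0.36·113000 = 40670 m = 40.67 km.

40.7 km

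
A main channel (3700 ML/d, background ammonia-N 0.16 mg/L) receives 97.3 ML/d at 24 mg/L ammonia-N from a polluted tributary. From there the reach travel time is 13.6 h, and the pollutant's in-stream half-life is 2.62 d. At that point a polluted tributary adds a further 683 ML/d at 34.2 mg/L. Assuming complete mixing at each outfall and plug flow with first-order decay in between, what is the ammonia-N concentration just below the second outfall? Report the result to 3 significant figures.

Mixed concentration C = ΣQC/ΣQ = (3700·0.1600 + 97.30·24.00) / 3797 = 2927/3797 = 0.7709 mg/L; combined flow 3797 ML/d.
Half-life 2.62 d → k = ln 2 / 2.62 = 0.2646 d⁻¹.
Decay over the reach: 0.7709·exp(−kt) = 0.7709·0.8608 = 0.6635 mg/L.
Second outfall: C = (3797·0.6635 + 683.0·34.20)/4480 = 5.776 mg/L.

5.78 mg/L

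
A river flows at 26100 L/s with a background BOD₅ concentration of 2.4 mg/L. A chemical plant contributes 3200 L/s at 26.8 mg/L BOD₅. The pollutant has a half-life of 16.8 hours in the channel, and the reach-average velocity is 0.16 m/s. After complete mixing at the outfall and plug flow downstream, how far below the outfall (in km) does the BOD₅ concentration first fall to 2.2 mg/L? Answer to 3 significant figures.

11.6 km

Mass balance: C = (26100·2.400 + 3200·26.80) / 29300 = 148400/29300 = 5.065 mg/L.
Half-life 16.8 h → k = ln 2 / 16.8 = 0.04126 h⁻¹ = 0.9902 d⁻¹.
Set 5.065·exp(−k·t) = 2.2 → t = ln(5.065/2.2)/k = 72760 s = 20.21 h.
Distance = v·t = 0.16·72760 = 11640 m = 11.64 km.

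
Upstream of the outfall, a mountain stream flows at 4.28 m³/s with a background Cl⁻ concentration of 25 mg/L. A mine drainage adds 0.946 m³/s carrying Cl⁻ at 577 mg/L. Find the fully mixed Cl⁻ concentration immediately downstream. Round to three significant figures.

Flow-weighted average: C = (4.280·25.00 + 0.9460·577.0) / 5.226 = 652.8/5.226 = 124.9 mg/L.

125 mg/L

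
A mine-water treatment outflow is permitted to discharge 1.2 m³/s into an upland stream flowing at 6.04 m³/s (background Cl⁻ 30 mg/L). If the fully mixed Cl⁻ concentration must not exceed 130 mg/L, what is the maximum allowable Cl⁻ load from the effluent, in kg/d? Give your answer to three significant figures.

Mass balance at the limit: 6.040·30.00 + 1.200·Cₑ = 7.240·130 → Cₑ = 633.3 mg/L.
Load = 1.200 m³/s × 633.3 g/m³ × 86 400 s/d = 65660 kg/d.

65700 kg/d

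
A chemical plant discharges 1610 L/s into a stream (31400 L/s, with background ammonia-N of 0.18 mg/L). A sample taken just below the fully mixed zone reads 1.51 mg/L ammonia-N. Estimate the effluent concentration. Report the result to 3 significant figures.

27.4 mg/L

Mass balance: 31400·0.1800 + 1610·Cₑ = 33010·1.510
→ Cₑ = (33010·1.510 − 31400·0.1800) / 1610 = 27.45 mg/L.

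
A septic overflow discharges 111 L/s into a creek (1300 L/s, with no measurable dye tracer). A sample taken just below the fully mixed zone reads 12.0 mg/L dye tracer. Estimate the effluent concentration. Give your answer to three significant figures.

153 mg/L

Mass balance: 1300·0 + 111.0·Cₑ = 1411·12.00
→ Cₑ = (1411·12.00 − 1300·0) / 111.0 = 152.5 mg/L.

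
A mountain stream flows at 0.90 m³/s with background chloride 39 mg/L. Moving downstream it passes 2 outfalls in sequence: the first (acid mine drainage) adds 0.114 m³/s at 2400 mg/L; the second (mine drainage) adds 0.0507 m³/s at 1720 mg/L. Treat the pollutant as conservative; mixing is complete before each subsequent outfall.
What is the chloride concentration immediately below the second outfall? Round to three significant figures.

After outfall 1: Q = 0.9000 + 0.1140 = 1.014 m³/s; C = (0.9000·39.00 + 0.1140·2400)/1.014 = 304.4 mg/L.
After outfall 2: Q = 1.014 + 0.05070 = 1.065 m³/s; C = (1.014·304.4 + 0.05070·1720)/1.065 = 371.8 mg/L.

372 mg/L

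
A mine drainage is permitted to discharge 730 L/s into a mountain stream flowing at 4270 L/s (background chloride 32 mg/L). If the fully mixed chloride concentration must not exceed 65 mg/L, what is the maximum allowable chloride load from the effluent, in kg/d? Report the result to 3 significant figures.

16300 kg/d

Mass balance at the limit: 4270·32.00 + 730.0·Cₑ = 5000·65 → Cₑ = 258.0 mg/L.
730.0 L/s = 0.7300 m³/s. Load = 0.7300 m³/s × 258.0 g/m³ × 86 400 s/d = 16270 kg/d.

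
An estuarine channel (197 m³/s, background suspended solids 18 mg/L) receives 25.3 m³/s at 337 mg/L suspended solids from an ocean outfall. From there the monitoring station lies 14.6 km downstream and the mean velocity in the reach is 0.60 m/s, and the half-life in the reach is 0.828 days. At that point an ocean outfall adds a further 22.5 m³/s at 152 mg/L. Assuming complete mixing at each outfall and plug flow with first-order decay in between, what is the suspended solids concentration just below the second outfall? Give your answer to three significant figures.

Mass balance: C = (197.0·18.00 + 25.30·337.0) / 222.3 = 12070/222.3 = 54.31 mg/L; combined flow 222.3 m³/s.
Travel time t = 14.6·1000 / 0.60 = 24330 s = 6.759 h.
Half-life 0.828 d → k = ln 2 / 0.828 = 0.8371 d⁻¹.
After decay, C = 54.31 × e^(−kt) = 54.31 × 0.7900 = 42.90 mg/L.
Second outfall: C = (222.3·42.90 + 22.50·152.0)/244.8 = 52.93 mg/L.

52.9 mg/L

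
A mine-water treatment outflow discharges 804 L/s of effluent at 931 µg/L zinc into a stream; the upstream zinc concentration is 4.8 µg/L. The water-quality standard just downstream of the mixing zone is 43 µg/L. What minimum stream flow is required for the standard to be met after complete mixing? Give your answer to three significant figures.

Set C_mix = 43: (Q·4.800 + 804.0·931.0) / (Q + 804.0) = 43
→ Q = 804.0·(931.0 − 43)/(43 − 4.800) = 18690 L/s.

18700 L/s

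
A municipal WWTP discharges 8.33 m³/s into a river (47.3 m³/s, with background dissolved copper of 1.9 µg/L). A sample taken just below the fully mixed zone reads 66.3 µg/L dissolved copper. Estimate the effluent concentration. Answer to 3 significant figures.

432 µg/L

Mass balance: 47.30·1.900 + 8.330·Cₑ = 55.63·66.30
→ Cₑ = (55.63·66.30 − 47.30·1.900) / 8.330 = 432.0 µg/L.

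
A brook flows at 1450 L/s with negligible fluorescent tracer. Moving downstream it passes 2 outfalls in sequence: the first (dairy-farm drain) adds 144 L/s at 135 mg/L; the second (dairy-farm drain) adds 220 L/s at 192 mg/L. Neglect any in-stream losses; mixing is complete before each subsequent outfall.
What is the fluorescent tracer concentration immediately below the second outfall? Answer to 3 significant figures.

Below outfall 1: Q → 1594 L/s, C = (1450·0 + 144.0·135.0)/1594 = 12.20 mg/L.
Below outfall 2: Q → 1814 L/s, C = (1594·12.20 + 220.0·192.0)/1814 = 34.00 mg/L.

34.0 mg/L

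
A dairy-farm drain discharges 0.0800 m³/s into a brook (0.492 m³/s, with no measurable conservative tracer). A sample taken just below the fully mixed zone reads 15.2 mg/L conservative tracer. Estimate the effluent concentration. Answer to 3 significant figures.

109 mg/L

Mass balance: 0.4920·0 + 0.08000·Cₑ = 0.5720·15.20
→ Cₑ = (0.5720·15.20 − 0.4920·0) / 0.08000 = 108.7 mg/L.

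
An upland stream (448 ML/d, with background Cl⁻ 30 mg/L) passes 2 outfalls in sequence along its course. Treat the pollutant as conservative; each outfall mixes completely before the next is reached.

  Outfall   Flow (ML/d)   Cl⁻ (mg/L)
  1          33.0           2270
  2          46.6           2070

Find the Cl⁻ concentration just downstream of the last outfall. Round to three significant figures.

Outfall 1: combined Q = 481.0 ML/d; C = (448.0·30.00 + 33.00·2270)/481.0 = 183.7 mg/L.
Outfall 2: combined Q = 527.6 ML/d; C = (481.0·183.7 + 46.60·2070)/527.6 = 350.3 mg/L.

350 mg/L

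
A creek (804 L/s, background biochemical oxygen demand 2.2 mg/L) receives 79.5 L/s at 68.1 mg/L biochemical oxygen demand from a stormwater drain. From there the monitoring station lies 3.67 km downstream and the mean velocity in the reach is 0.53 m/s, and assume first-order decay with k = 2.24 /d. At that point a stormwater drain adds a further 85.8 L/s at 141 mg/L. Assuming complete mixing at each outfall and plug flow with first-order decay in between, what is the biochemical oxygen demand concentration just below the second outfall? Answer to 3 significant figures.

Mass balance: C = (804.0·2.200 + 79.50·68.10) / 883.5 = 7183/883.5 = 8.130 mg/L; combined flow 883.5 L/s.
Travel time t = 3.67·1000 / 0.53 = 6925 s = 1.923 h.
Applying C = C₀e^(−kt): 8.130 × 0.8357 = 6.794 mg/L.
At the second outfall, C = (883.5·6.794 + 85.80·141.0) / (883.5 + 85.80) = 18.67 mg/L.

18.7 mg/L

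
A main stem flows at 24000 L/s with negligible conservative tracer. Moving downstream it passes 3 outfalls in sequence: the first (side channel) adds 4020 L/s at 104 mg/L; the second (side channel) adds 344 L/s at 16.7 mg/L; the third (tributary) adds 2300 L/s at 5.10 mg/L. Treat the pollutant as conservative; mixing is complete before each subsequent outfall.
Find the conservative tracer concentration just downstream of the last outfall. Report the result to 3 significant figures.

After outfall 1: Q = 24000 + 4020 = 28020 L/s; C = (24000·0 + 4020·104.0)/28020 = 14.92 mg/L.
After outfall 2: Q = 28020 + 344.0 = 28360 L/s; C = (28020·14.92 + 344.0·16.70)/28360 = 14.94 mg/L.
After outfall 3: Q = 28360 + 2300 = 30660 L/s; C = (28360·14.94 + 2300·5.100)/30660 = 14.20 mg/L.

14.2 mg/L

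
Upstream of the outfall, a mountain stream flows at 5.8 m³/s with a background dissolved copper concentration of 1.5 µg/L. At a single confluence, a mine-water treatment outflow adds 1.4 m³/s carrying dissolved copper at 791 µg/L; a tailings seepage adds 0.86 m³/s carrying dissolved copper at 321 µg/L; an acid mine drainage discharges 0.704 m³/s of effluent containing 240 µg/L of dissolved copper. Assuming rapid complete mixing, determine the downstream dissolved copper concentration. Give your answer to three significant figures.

Flow-weighted average: C = (5.800·1.500 + 1.400·791.0 + 0.8600·321.0 + 0.7040·240.0) / 8.764 = 1561/8.764 = 178.1 µg/L.

178 µg/L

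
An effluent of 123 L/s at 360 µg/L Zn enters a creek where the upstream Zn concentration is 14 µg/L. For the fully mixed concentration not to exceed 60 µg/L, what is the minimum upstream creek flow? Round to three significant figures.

Set C_mix = 60: (Q·14.00 + 123.0·360.0) / (Q + 123.0) = 60
→ Q = 123.0·(360.0 − 60)/(60 − 14.00) = 802.2 L/s.

802 L/s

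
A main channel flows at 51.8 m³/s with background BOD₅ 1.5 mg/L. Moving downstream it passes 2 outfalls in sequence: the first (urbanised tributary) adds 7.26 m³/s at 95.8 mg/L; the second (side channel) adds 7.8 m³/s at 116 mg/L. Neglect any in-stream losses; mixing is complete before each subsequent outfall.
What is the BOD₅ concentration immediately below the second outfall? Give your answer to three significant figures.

25.1 mg/L

After outfall 1: Q = 51.80 + 7.260 = 59.06 m³/s; C = (51.80·1.500 + 7.260·95.80)/59.06 = 13.09 mg/L.
After outfall 2: Q = 59.06 + 7.800 = 66.86 m³/s; C = (59.06·13.09 + 7.800·116.0)/66.86 = 25.10 mg/L.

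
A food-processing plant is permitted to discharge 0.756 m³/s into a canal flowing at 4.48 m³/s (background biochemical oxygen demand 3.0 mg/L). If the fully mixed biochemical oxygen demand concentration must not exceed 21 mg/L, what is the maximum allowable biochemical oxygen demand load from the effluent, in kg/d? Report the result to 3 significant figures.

8340 kg/d

Mass balance at the limit: 4.480·3.000 + 0.7560·Cₑ = 5.236·21 → Cₑ = 127.7 mg/L.
Load = 0.7560 m³/s × 127.7 g/m³ × 86 400 s/d = 8339 kg/d.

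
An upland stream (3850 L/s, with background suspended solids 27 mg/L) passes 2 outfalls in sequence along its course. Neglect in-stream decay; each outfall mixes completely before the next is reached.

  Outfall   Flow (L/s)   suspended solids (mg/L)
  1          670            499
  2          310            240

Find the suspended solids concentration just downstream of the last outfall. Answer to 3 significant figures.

106 mg/L

After outfall 1: Q = 3850 + 670.0 = 4520 L/s; C = (3850·27.00 + 670.0·499.0)/4520 = 96.96 mg/L.
After outfall 2: Q = 4520 + 310.0 = 4830 L/s; C = (4520·96.96 + 310.0·240.0)/4830 = 106.1 mg/L.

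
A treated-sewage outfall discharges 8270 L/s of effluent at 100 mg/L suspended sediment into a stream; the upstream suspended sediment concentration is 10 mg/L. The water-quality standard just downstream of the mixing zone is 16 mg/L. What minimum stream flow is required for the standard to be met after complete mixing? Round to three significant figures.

116000 L/s

Set C_mix = 16: (Q·10.00 + 8270·100.0) / (Q + 8270) = 16
→ Q = 8270·(100.0 − 16)/(16 − 10.00) = 115800 L/s.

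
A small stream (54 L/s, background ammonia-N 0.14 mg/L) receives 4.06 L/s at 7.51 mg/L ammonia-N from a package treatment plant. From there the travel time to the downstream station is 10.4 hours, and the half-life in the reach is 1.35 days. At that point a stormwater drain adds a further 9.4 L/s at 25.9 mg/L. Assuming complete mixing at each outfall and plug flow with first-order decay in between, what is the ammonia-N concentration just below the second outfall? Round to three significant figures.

After mixing, C = (54.00·0.1400 + 4.060·7.510) / 58.06 = 38.05/58.06 = 0.6554 mg/L; combined flow 58.06 L/s.
Half-life 1.35 d → k = ln 2 / 1.35 = 0.5134 d⁻¹.
Decay over the reach: 0.6554·exp(−kt) = 0.6554·0.8005 = 0.5246 mg/L.
At the second outfall, C = (58.06·0.5246 + 9.400·25.90) / (58.06 + 9.400) = 4.060 mg/L.

4.06 mg/L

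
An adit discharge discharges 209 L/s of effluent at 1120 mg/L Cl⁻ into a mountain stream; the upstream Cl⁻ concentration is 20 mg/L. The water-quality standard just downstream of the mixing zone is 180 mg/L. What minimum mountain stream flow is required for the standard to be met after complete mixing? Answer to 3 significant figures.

Set C_mix = 180: (Q·20.00 + 209.0·1120) / (Q + 209.0) = 180
→ Q = 209.0·(1120 − 180)/(180 − 20.00) = 1228 L/s.

1230 L/s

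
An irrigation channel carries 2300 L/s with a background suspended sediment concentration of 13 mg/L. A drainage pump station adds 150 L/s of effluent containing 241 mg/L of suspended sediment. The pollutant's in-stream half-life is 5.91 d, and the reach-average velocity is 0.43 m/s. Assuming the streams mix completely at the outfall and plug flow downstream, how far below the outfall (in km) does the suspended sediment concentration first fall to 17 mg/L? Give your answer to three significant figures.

146 km

Mixed concentration C = ΣQC/ΣQ = (2300·13.00 + 150.0·241.0) / 2450 = 66050/2450 = 26.96 mg/L.
Half-life 5.91 d → k = ln 2 / 5.91 = 0.1173 d⁻¹.
Set 26.96·exp(−k·t) = 17 → t = ln(26.96/17)/k = 339700 s = 94.36 h.
Distance = v·t = 0.43·339700 = 146100 m = 146.1 km.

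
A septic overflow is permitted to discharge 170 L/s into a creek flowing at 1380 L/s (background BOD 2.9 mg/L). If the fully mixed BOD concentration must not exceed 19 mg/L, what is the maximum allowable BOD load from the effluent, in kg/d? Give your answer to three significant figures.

2200 kg/d

Mass balance at the limit: 1380·2.900 + 170.0·Cₑ = 1550·19 → Cₑ = 149.7 mg/L.
170.0 L/s = 0.1700 m³/s. Load = 0.1700 m³/s × 149.7 g/m³ × 86 400 s/d = 2199 kg/d.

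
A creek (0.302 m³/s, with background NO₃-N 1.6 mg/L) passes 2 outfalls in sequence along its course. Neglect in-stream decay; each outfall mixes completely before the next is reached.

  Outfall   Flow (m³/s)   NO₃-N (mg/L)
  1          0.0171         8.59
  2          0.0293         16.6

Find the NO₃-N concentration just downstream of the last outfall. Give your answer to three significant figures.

After outfall 1: Q = 0.3020 + 0.01710 = 0.3191 m³/s; C = (0.3020·1.600 + 0.01710·8.590)/0.3191 = 1.975 mg/L.
After outfall 2: Q = 0.3191 + 0.02930 = 0.3484 m³/s; C = (0.3191·1.975 + 0.02930·16.60)/0.3484 = 3.205 mg/L.

3.20 mg/L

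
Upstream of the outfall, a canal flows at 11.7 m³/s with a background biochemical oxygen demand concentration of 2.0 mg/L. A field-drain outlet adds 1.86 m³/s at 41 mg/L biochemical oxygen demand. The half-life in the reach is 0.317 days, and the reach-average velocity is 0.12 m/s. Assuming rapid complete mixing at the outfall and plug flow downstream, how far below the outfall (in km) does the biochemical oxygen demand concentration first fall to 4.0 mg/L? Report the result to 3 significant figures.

2.88 km

Mixed concentration C = ΣQC/ΣQ = (11.70·2.000 + 1.860·41.00) / 13.56 = 99.66/13.56 = 7.350 mg/L.
Half-life 0.317 d → k = ln 2 / 0.317 = 2.187 d⁻¹.
Set 7.350·exp(−k·t) = 4.0 → t = ln(7.350/4.0)/k = 24040 s = 6.677 h.
Distance = v·t = 0.12·24040 = 2885 m = 2.885 km.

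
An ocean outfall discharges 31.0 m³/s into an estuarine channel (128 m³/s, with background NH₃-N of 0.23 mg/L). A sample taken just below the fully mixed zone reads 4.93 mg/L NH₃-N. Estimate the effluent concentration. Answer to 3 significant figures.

24.3 mg/L

Mass balance: 128.0·0.2300 + 31.00·Cₑ = 159.0·4.930
→ Cₑ = (159.0·4.930 − 128.0·0.2300) / 31.00 = 24.34 mg/L.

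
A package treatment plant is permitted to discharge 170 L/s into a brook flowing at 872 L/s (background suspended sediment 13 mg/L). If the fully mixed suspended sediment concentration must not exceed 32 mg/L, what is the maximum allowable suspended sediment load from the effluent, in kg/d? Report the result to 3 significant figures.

Mass balance at the limit: 872.0·13.00 + 170.0·Cₑ = 1042·32 → Cₑ = 129.5 mg/L.
170.0 L/s = 0.1700 m³/s. Load = 0.1700 m³/s × 129.5 g/m³ × 86 400 s/d = 1901 kg/d.

1900 kg/d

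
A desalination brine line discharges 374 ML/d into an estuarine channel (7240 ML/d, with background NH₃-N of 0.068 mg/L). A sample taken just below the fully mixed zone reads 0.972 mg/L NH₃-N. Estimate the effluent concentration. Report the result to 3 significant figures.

Mass balance: 7240·0.06800 + 374.0·Cₑ = 7614·0.9720
→ Cₑ = (7614·0.9720 − 7240·0.06800) / 374.0 = 18.47 mg/L.

18.5 mg/L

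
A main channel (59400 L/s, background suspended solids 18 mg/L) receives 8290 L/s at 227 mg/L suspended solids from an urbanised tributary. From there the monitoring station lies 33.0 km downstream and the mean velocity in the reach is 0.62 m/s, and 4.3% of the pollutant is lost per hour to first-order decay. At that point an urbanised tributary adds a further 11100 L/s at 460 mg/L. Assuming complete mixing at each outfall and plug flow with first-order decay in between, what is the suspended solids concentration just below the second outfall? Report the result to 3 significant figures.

Mass balance: C = (59400·18.00 + 8290·227.0) / 67690 = 2951000/67690 = 43.60 mg/L; combined flow 67690 L/s.
Travel time t = 33.0·1000 / 0.62 = 53230 s = 14.78 h.
4.3%/h lost → k = −ln(1 − 0.043) = 0.04395 h⁻¹.
Decay over the reach: 43.60·exp(−kt) = 43.60·0.5221 = 22.76 mg/L.
Second outfall: C = (67690·22.76 + 11100·460.0)/78790 = 84.36 mg/L.

84.4 mg/L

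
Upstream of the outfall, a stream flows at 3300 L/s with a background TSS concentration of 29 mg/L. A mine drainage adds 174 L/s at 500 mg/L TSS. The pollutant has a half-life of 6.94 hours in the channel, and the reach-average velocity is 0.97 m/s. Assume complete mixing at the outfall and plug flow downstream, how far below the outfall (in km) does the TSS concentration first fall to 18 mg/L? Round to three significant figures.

37.5 km

After mixing, C = (3300·29.00 + 174.0·500.0) / 3474 = 182700/3474 = 52.59 mg/L.
Half-life 6.94 h → k = ln 2 / 6.94 = 0.09988 h⁻¹ = 2.397 d⁻¹.
Set 52.59·exp(−k·t) = 18 → t = ln(52.59/18)/k = 38650 s = 10.73 h.
Distance = v·t = 0.97·38650 = 37490 m = 37.49 km.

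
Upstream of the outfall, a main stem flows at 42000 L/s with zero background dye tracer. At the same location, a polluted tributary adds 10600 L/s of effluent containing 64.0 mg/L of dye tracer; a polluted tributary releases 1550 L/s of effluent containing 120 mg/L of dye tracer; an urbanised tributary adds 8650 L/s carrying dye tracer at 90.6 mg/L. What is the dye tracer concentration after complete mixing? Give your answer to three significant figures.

26.2 mg/L

Flow-weighted average: C = (42000·0 + 10600·64.00 + 1550·120.0 + 8650·90.60) / 62800 = 1648000/62800 = 26.24 mg/L.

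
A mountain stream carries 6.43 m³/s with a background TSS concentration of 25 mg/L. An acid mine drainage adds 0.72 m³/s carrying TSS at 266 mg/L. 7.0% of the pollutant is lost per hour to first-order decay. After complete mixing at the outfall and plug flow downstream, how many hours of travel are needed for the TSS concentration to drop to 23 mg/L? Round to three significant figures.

Flow-weighted average: C = (6.430·25.00 + 0.7200·266.0) / 7.150 = 352.3/7.150 = 49.27 mg/L.
7.0%/h lost → k = −ln(1 − 0.07) = 0.07257 h⁻¹.
49.27·exp(−k·t) = 23 → t = ln(49.27/23)/k = 37790 s = 10.50 h.

10.5 h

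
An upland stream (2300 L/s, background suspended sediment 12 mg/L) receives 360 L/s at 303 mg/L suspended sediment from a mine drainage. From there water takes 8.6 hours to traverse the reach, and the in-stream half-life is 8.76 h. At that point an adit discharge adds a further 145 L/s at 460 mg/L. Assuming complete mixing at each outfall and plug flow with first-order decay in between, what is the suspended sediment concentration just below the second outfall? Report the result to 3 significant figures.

After mixing, C = (2300·12.00 + 360.0·303.0) / 2660 = 136700/2660 = 51.38 mg/L; combined flow 2660 L/s.
Half-life 8.76 h → k = ln 2 / 8.76 = 0.07913 h⁻¹ = 1.899 d⁻¹.
Applying C = C₀e^(−kt): 51.38 × 0.5064 = 26.02 mg/L.
Second outfall: C = (2660·26.02 + 145.0·460.0)/2805 = 48.45 mg/L.

48.5 mg/L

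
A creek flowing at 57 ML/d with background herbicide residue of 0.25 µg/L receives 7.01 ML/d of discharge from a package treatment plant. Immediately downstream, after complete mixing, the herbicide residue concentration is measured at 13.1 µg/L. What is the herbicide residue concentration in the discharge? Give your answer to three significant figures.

118 µg/L

Mass balance: 57.00·0.2500 + 7.010·Cₑ = 64.01·13.10
→ Cₑ = (64.01·13.10 − 57.00·0.2500) / 7.010 = 117.6 µg/L.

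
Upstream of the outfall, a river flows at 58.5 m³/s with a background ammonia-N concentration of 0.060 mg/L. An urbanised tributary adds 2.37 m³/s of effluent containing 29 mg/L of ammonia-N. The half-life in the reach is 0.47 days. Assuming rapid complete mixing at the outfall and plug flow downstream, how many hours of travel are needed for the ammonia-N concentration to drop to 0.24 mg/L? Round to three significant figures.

Mass balance: C = (58.50·0.06000 + 2.370·29.00) / 60.87 = 72.24/60.87 = 1.187 mg/L.
Half-life 0.47 d → k = ln 2 / 0.47 = 1.475 d⁻¹.
1.187·exp(−k·t) = 0.24 → t = ln(1.187/0.24)/k = 93640 s = 26.01 h.

26.0 h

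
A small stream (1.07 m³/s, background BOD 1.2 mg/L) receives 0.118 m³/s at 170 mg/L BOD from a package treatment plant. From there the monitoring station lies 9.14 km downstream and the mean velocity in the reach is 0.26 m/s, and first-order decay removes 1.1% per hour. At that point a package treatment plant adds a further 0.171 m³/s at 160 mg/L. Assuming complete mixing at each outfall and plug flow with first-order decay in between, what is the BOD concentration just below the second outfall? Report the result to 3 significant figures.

34.2 mg/L

Mixed concentration C = ΣQC/ΣQ = (1.070·1.200 + 0.1180·170.0) / 1.188 = 21.34/1.188 = 17.97 mg/L; combined flow 1.188 m³/s.
Travel time t = 9.14·1000 / 0.26 = 35150 s = 9.765 h.
1.1%/h lost → k = −ln(1 − 0.011) = 0.01106 h⁻¹.
First-order decay: C = 17.97·exp(−k·t) = 17.97·0.8976 = 16.13 mg/L.
Second outfall: C = (1.188·16.13 + 0.1710·160.0)/1.359 = 34.23 mg/L.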